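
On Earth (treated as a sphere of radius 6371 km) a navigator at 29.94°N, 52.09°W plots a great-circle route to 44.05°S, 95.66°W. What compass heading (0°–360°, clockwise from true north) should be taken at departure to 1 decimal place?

209.9°

With φ₁ = 0.5226, φ₂ = -0.7688, Δλ = -0.7604 rad, the forward-azimuth formula gives
θ = atan2( sin Δλ cos φ₂ , cos φ₁ sin φ₂ − sin φ₁ cos φ₂ cos Δλ ) = atan2(-0.4954, -0.8624) = -150.13°.
Adding 360° brings this into [0°, 360°): 209.9°.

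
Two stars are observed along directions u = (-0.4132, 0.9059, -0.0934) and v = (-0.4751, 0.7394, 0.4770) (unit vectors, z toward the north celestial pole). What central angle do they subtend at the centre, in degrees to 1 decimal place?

34.8°

u·v = 0.8216; |u| = 1.0001, |v| = 1.0000.
cos θ = (u·v)/(|u||v|) = 0.8216, so θ = 34.8°.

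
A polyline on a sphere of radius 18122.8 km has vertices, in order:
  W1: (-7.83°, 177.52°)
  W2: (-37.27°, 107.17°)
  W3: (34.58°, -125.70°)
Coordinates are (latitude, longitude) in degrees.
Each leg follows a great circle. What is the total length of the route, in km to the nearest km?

Leg W1→W2: central angle 1.2158 rad, distance 22033.3 km.
Leg W2→W3: central angle 2.4027 rad, distance 43543.1 km.
Total: 22033.3 + 43543.1 ≈ 65576 km.

65576 km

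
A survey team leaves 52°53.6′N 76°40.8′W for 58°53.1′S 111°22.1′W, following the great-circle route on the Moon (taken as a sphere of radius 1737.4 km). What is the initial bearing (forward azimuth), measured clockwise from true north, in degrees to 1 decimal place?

199.0°

Δλ = -34.688° = -0.6054 rad.
y = sin Δλ · cos φ₂ = (-0.5691)(0.5168) = -0.2941
x = cos φ₁ sin φ₂ − sin φ₁ cos φ₂ cos Δλ = (0.6033)(-0.8561) − (0.7975)(0.5168)(0.8223) = -0.8554
θ = atan2(y, x) = -161.03°; adding 360° gives 199.0°.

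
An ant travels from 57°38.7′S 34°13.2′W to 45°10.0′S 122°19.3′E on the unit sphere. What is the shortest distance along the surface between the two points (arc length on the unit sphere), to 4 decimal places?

With latitudes φ₁ = -57.645°, φ₂ = -45.167° and longitude difference Δλ = 156.542°:
cos c = sin φ₁ sin φ₂ + cos φ₁ cos φ₂ cos Δλ = (-0.8447)(-0.7092) + (0.5352)(0.7050)(-0.9173) = 0.25293,
so c = arccos(0.25293) = 1.31509 rad.
On the unit sphere the arc length equals the central angle: 1.3151.

1.3151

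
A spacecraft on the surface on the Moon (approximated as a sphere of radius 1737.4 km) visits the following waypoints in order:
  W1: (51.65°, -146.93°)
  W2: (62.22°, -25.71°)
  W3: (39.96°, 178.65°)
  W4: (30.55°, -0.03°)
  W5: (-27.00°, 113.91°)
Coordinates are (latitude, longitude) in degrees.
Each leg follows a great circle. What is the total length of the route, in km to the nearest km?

11077 km

Leg W1→W2: central angle 0.9957 rad, distance 1729.8 km.
Leg W2→W3: central angle 1.3256 rad, distance 2303.0 km.
Leg W3→W4: central angle 1.9108 rad, distance 3319.8 km.
Leg W4→W5: central angle 2.1438 rad, distance 3724.6 km.
Total: 1729.8 + 2303.0 + 3319.8 + 3724.6 ≈ 11077 km.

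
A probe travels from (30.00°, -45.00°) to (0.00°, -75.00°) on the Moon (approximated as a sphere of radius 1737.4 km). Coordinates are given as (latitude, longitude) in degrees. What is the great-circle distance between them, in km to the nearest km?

1256 km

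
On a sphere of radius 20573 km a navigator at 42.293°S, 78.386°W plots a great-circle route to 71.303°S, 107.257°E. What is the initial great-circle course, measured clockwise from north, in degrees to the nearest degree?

182°

With φ₁ = -0.7382, φ₂ = -1.2445, Δλ = -3.0431 rad, the forward-azimuth formula gives
θ = atan2( sin Δλ cos φ₂ , cos φ₁ sin φ₂ − sin φ₁ cos φ₂ cos Δλ ) = atan2(-0.0315, -0.9153) = -178.03°.
Adding 360° brings this into [0°, 360°): 182°.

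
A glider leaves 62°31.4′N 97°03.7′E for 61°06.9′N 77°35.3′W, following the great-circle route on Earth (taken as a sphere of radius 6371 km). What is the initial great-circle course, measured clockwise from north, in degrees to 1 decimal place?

356.9°

Δλ = -174.650° = -3.0482 rad.
y = sin Δλ · cos φ₂ = (-0.0932)(0.4831) = -0.0450
x = cos φ₁ sin φ₂ − sin φ₁ cos φ₂ cos Δλ = (0.4614)(0.8756) − (0.8872)(0.4831)(-0.9956) = 0.8307
θ = atan2(y, x) = -3.10°; adding 360° gives 356.9°.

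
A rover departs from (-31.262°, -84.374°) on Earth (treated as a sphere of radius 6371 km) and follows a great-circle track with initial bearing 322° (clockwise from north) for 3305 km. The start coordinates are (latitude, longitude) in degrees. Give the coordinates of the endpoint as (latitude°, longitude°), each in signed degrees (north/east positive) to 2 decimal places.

Angular distance δ = d/R = 3305/6371 = 0.51876 rad; initial bearing θ = 5.6200 rad.
sin φ₂ = sin φ₁ cos δ + cos φ₁ sin δ cos θ = (-0.5190)(0.8684) + (0.8548)(0.4958)(0.7880) = -0.1167, so φ₂ = -6.70°.
Δλ = atan2(sin θ sin δ cos φ₁, cos δ − sin φ₁ sin φ₂) = atan2(-0.2609, 0.8079) = -17.899°.
λ₂ = -84.374° − 17.899° = -102.27°.

-6.70°, -102.27°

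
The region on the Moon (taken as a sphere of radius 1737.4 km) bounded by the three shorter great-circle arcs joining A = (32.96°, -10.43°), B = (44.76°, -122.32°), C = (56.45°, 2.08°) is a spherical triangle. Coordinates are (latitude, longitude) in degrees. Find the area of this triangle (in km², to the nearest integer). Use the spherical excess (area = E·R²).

Side lengths (central angles): a = 1.1970, b = 0.4368, c = 1.4091 rad; semiperimeter s = 1.5215.
By l'Huilier's theorem, tan(E/4) = √[tan(s/2) tan((s−a)/2) tan((s−b)/2) tan((s−c)/2)], giving spherical excess E = 0.2901 rad.
Area = E·R² = 0.2901 × (1737.4)² ≈ 875690 km².

875690 km²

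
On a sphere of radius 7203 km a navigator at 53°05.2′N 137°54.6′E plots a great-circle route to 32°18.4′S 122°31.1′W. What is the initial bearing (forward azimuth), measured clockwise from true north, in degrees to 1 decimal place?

104.1°

Δλ = 99.572° = 1.7379 rad.
y = sin Δλ · cos φ₂ = (0.9861)(0.8452) = 0.8334
x = cos φ₁ sin φ₂ − sin φ₁ cos φ₂ cos Δλ = (0.6006)(-0.5345) − (0.7995)(0.8452)(-0.1663) = -0.2086
θ = atan2(y, x) = 104.05°, so the bearing is 104.1°.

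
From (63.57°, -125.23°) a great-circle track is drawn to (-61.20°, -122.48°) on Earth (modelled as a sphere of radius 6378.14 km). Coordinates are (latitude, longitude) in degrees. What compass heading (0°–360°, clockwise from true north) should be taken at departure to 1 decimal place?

178.4°

Δλ = 2.750° = 0.0480 rad.
y = sin Δλ · cos φ₂ = (0.0480)(0.4818) = 0.0231
x = cos φ₁ sin φ₂ − sin φ₁ cos φ₂ cos Δλ = (0.4451)(-0.8763) − (0.8955)(0.4818)(0.9988) = -0.8210
θ = atan2(y, x) = 178.39°, so the bearing is 178.4°.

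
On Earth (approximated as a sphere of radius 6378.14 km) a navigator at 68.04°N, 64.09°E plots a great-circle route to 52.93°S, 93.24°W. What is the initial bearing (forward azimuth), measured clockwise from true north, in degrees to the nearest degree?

313°

Δλ = -157.330° = -2.7459 rad.
y = sin Δλ · cos φ₂ = (-0.3854)(0.6028) = -0.2323
x = cos φ₁ sin φ₂ − sin φ₁ cos φ₂ cos Δλ = (0.3740)(-0.7979) − (0.9274)(0.6028)(-0.9227) = 0.2175
θ = atan2(y, x) = -46.89°; adding 360° gives 313°.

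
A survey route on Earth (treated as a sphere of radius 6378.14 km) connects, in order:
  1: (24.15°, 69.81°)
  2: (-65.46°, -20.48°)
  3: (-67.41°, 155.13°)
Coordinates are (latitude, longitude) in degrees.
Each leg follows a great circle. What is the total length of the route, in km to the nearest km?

Leg 1→2: central angle 1.9542 rad, distance 12464.2 km.
Leg 2→3: central angle 0.8219 rad, distance 5242.4 km.
Total: 12464.2 + 5242.4 ≈ 17707 km.

17707 km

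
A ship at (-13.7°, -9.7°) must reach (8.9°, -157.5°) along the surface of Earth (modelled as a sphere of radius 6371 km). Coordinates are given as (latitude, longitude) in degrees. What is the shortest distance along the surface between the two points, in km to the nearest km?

With latitudes φ₁ = -13.700°, φ₂ = 8.900° and longitude difference Δλ = -147.800°:
cos c = sin φ₁ sin φ₂ + cos φ₁ cos φ₂ cos Δλ = (-0.2368)(0.1547) + (0.9715)(0.9880)(-0.8462) = -0.84886,
so c = arccos(-0.84886) = 2.58462 rad.
Distance = R·c = 6371 × 2.5846 ≈ 16467 km.

16467 km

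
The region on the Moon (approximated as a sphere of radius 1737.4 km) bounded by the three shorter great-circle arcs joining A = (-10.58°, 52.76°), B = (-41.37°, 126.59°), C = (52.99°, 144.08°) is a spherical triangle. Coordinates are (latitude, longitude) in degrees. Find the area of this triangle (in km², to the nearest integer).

Side lengths (central angles): a = 1.6679, b = 1.7317, c = 1.2379 rad; semiperimeter s = 2.3187.
By l'Huilier's theorem, tan(E/4) = √[tan(s/2) tan((s−a)/2) tan((s−b)/2) tan((s−c)/2)], giving spherical excess E = 1.4333 rad.
Area = E·R² = 1.4333 × (1737.4)² ≈ 4326491 km².

4326491 km²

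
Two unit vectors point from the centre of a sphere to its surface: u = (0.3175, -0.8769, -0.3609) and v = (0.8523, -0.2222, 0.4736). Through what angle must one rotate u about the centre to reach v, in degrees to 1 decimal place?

72.9°

u·v = 0.2945; |u| = 1.0000, |v| = 1.0000.
cos θ = (u·v)/(|u||v|) = 0.2945, so θ = 72.9°.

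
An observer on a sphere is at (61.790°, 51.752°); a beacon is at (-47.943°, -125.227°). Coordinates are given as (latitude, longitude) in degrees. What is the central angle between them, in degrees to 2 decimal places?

With latitudes φ₁ = 61.790°, φ₂ = -47.943° and longitude difference Δλ = -176.979°:
Haversine: a = sin²(Δφ/2) + cos φ₁ cos φ₂ sin²(Δλ/2) = 0.6688 + (0.4727)(0.6699)(0.9993) = 0.98525.
Central angle c = 2·arcsin(√a) = 2.89809 rad.
So the angular separation is 166.05°.

166.05°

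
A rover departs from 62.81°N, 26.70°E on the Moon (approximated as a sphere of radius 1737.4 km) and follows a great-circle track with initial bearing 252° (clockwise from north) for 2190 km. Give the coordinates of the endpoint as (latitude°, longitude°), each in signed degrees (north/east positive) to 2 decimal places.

7.88°, -39.40°

Angular distance δ = d/R = 2190/1737.4 = 1.26050 rad; initial bearing θ = 4.3982 rad.
sin φ₂ = sin φ₁ cos δ + cos φ₁ sin δ cos θ = (0.8895)(0.3053) + (0.4569)(0.9522)(-0.3090) = 0.1371, so φ₂ = 7.88°.
Δλ = atan2(sin θ sin δ cos φ₁, cos δ − sin φ₁ sin φ₂) = atan2(-0.4138, 0.1834) = -66.103°.
λ₂ = 26.700° − 66.103° = -39.40°.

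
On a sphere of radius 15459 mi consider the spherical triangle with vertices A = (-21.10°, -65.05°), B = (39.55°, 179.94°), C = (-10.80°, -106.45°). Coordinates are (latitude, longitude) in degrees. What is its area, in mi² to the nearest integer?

88496568 mi²

Side lengths (central angles): a = 1.4762, b = 0.7153, c = 2.1334 rad; semiperimeter s = 2.1625.
By l'Huilier's theorem, tan(E/4) = √[tan(s/2) tan((s−a)/2) tan((s−b)/2) tan((s−c)/2)], giving spherical excess E = 0.3703 rad.
Area = E·R² = 0.3703 × (15459)² ≈ 88496568 mi².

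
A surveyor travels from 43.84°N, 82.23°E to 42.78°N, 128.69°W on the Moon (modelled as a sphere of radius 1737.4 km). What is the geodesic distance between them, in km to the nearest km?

Let φ₁ = 0.7652 rad, φ₂ = 0.7467 rad, and Δλ = 2.6019 rad.
Haversine: a = sin²(Δφ/2) + cos φ₁ cos φ₂ sin²(Δλ/2) = 0.0001 + (0.7213)(0.7340)(0.9289) = 0.49186.
Central angle c = 2·arcsin(√a) = 1.55452 rad.
Distance = R·c = 1737.4 × 1.5545 ≈ 2701 km.

2701 km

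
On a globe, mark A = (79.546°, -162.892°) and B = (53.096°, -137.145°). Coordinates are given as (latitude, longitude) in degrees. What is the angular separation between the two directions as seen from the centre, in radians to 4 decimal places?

0.4854 rad

In radians: φ₁ = 1.3883, φ₂ = 0.9267, Δλ = 25.747° = 0.4494 rad.
cos c = sin φ₁ sin φ₂ + cos φ₁ cos φ₂ cos Δλ = (0.9834)(0.7996) + (0.1814)(0.6005)(0.9007) = 0.88451,
so c = arccos(0.88451) = 0.48536 rad.
So the angular separation is 0.4854 rad.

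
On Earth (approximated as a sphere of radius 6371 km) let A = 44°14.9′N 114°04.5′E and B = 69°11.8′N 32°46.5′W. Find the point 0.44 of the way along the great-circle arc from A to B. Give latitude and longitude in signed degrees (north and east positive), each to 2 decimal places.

The central angle between A and B is δ = 1.1160 rad.
With f = 0.44, the slerp weights are sin((1−f)δ)/sin δ = 0.6513 and sin(fδ)/sin δ = 0.5249.
Weighted sum of the unit vectors: (0.6513)·(-0.2922,0.6540,0.6978) + (0.5249)·(0.2986,-0.1923,0.9348) = (-0.0336, 0.3250, 0.9451).
Converting back: φ = atan2(z, √(x²+y²)) = 70.93°, λ = atan2(y, x) = 95.90°.

70.93°, 95.90°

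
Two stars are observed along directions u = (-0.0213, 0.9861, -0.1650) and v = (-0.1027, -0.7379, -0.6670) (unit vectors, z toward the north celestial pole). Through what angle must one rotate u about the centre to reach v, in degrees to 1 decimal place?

u·v = -0.6154; |u| = 1.0000, |v| = 1.0000.
cos θ = (u·v)/(|u||v|) = -0.6154, so θ = 128.0°.

128.0°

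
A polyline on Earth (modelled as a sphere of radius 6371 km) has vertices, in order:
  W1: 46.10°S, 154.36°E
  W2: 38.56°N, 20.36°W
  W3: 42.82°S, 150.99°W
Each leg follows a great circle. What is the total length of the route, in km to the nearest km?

34957 km

Leg W1→W2: central angle 2.9935 rad, distance 19071.5 km.
Leg W2→W3: central angle 2.4934 rad, distance 15885.3 km.
Total: 19071.5 + 15885.3 ≈ 34957 km.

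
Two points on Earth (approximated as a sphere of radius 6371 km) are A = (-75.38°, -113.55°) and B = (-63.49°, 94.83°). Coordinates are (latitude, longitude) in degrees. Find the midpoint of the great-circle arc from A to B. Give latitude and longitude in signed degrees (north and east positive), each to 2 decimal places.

The central angle between A and B is δ = 0.6970 rad.
With f = 0.5, the slerp weights are sin((1−f)δ)/sin δ = 0.5320 and sin(fδ)/sin δ = 0.5320.
Weighted sum of the unit vectors: (0.5320)·(-0.1008,-0.2314,-0.9676) + (0.5320)·(-0.0376,0.4448,-0.8949) = (-0.0736, 0.1135, -0.9908).
Converting back: φ = atan2(z, √(x²+y²)) = -82.22°, λ = atan2(y, x) = 122.97°.

-82.22°, 122.97°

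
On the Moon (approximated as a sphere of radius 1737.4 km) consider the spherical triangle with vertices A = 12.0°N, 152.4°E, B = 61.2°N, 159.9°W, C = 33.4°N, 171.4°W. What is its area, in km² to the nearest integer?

Side lengths (central angles): a = 0.5022, b = 0.6866, c = 1.0480 rad; semiperimeter s = 1.1184.
By l'Huilier's theorem, tan(E/4) = √[tan(s/2) tan((s−a)/2) tan((s−b)/2) tan((s−c)/2)], giving spherical excess E = 0.1568 rad.
Area = E·R² = 0.1568 × (1737.4)² ≈ 473379 km².

473379 km²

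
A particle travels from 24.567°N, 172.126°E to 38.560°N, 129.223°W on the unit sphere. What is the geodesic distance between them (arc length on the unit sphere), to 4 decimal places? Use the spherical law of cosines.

In radians: φ₁ = 0.4288, φ₂ = 0.6730, Δλ = 58.651° = 1.0237 rad.
cos c = sin φ₁ sin φ₂ + cos φ₁ cos φ₂ cos Δλ = (0.4158)(0.6233) + (0.9095)(0.7820)(0.5202) = 0.62914,
so c = arccos(0.62914) = 0.89035 rad.
On the unit sphere the arc length equals the central angle: 0.8903.

0.8903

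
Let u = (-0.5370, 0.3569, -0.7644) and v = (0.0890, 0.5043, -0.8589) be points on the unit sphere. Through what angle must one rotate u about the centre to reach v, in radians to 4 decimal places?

u·v = 0.7887; |u| = 1.0000, |v| = 1.0000.
cos θ = (u·v)/(|u||v|) = 0.7887, so θ = 0.6620 rad.

0.6620 rad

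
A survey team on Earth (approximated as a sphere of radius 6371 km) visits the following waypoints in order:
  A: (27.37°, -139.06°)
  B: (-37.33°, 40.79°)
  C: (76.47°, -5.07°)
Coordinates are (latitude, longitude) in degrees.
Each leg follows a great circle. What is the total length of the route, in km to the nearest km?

Leg A→B: central angle 2.9677 rad, distance 18907.5 km.
Leg B→C: central angle 2.0488 rad, distance 13053.0 km.
Total: 18907.5 + 13053.0 ≈ 31961 km.

31961 km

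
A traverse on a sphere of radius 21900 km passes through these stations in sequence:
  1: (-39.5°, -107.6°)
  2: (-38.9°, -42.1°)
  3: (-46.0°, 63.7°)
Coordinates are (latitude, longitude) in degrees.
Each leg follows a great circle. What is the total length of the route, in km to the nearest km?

Leg 1→2: central angle 0.8652 rad, distance 18948.6 km.
Leg 2→3: central angle 1.2614 rad, distance 27623.8 km.
Total: 18948.6 + 27623.8 ≈ 46572 km.

46572 km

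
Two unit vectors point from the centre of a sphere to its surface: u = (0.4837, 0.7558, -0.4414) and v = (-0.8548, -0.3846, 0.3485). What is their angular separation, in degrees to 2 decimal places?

149.09°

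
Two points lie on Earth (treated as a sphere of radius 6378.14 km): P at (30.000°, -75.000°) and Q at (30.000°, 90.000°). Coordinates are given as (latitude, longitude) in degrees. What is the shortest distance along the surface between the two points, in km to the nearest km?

13172 km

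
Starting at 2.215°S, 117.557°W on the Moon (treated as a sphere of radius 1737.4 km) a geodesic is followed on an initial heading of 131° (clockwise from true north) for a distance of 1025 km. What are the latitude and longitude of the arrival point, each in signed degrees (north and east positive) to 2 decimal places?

-23.38°, -90.34°

Angular distance δ = d/R = 1025/1737.4 = 0.58996 rad; initial bearing θ = 2.2864 rad.
sin φ₂ = sin φ₁ cos δ + cos φ₁ sin δ cos θ = (-0.0386)(0.8310) + (0.9993)(0.5563)(-0.6561) = -0.3968, so φ₂ = -23.38°.
Δλ = atan2(sin θ sin δ cos φ₁, cos δ − sin φ₁ sin φ₂) = atan2(0.4196, 0.8156) = 27.221°.
λ₂ = -117.557° + 27.221° = -90.34°.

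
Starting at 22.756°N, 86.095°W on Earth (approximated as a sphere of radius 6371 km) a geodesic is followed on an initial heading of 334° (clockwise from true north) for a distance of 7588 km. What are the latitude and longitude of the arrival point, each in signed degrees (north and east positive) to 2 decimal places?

Angular distance δ = d/R = 7588/6371 = 1.19102 rad; initial bearing θ = 5.8294 rad.
sin φ₂ = sin φ₁ cos δ + cos φ₁ sin δ cos θ = (0.3868)(0.3707) + (0.9222)(0.9287)(0.8988) = 0.9132, so φ₂ = 65.95°.
Δλ = atan2(sin θ sin δ cos φ₁, cos δ − sin φ₁ sin φ₂) = atan2(-0.3754, 0.0175) = -87.333°.
λ₂ = -86.095° − 87.333° = -173.43°.

65.95°, -173.43°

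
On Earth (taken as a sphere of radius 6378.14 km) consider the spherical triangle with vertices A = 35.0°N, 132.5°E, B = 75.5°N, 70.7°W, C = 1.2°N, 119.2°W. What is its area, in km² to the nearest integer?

47267916 km²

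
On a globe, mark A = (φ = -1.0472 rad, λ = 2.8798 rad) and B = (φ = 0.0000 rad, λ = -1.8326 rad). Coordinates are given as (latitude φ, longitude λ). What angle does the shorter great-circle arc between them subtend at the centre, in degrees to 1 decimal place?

90.0°

In radians: φ₁ = -1.0472, φ₂ = 0.0000, Δλ = 89.999° = 1.5708 rad.
cos c = sin φ₁ sin φ₂ + cos φ₁ cos φ₂ cos Δλ = (-0.8660)(0.0000) + (0.5000)(1.0000)(0.0000) = 0.00001,
so c = arccos(0.00001) = 1.57079 rad.
So the angular separation is 90.0°.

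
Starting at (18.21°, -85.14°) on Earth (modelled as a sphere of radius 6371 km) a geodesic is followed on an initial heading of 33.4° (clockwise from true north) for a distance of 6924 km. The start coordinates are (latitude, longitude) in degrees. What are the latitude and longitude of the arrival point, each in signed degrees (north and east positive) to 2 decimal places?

57.93°, -18.56°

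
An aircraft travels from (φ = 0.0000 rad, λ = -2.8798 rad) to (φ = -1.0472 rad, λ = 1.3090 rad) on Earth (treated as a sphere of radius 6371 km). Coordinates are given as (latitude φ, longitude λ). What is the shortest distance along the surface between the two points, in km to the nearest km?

11617 km

With latitudes φ₁ = 0.000°, φ₂ = -60.000° and longitude difference Δλ = -119.999°:
cos c = sin φ₁ sin φ₂ + cos φ₁ cos φ₂ cos Δλ = (0.0000)(-0.8660) + (1.0000)(0.5000)(-0.5000) = -0.24999,
so c = arccos(-0.24999) = 1.82347 rad.
Distance = R·c = 6371 × 1.8235 ≈ 11617 km.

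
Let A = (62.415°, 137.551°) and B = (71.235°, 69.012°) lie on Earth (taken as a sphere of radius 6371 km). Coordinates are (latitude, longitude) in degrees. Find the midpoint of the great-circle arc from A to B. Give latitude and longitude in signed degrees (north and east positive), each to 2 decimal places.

70.38°, 110.28°

Central angle δ = 0.4652 rad. Interpolating on the sphere with fraction f = 0.5:
P = [sin((1−f)δ)·A + sin(fδ)·B] / sin δ = 0.5138·A + 0.5138·B in Cartesian coordinates,
giving P = (-0.1164, 0.3149, 0.9420), i.e. latitude 70.38°, longitude 110.28°.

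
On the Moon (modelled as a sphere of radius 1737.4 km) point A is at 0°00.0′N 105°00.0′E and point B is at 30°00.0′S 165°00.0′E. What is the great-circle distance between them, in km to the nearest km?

In radians: φ₁ = 0.0000, φ₂ = -0.5236, Δλ = 60.000° = 1.0472 rad.
Haversine: a = sin²(Δφ/2) + cos φ₁ cos φ₂ sin²(Δλ/2) = 0.0670 + (1.0000)(0.8660)(0.2500) = 0.28349.
Central angle c = 2·arcsin(√a) = 1.12296 rad.
Distance = R·c = 1737.4 × 1.1230 ≈ 1951 km.

1951 km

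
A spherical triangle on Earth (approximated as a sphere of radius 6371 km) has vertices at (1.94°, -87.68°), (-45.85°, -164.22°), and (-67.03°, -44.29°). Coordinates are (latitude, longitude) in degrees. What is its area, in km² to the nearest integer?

Side lengths (central angles): a = 1.0181, b = 1.3158, c = 1.4326 rad; semiperimeter s = 1.8832.
By l'Huilier's theorem, tan(E/4) = √[tan(s/2) tan((s−a)/2) tan((s−b)/2) tan((s−c)/2)], giving spherical excess E = 0.8123 rad.
Area = E·R² = 0.8123 × (6371)² ≈ 32970475 km².

32970475 km²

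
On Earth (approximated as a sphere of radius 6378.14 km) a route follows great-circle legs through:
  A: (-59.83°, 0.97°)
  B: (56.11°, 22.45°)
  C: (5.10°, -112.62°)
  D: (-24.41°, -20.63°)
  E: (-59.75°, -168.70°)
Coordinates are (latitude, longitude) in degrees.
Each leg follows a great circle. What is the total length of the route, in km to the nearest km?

45817 km

Leg A→B: central angle 2.0453 rad, distance 13045.2 km.
Leg B→C: central angle 1.8959 rad, distance 12092.3 km.
Leg C→D: central angle 1.6391 rad, distance 10454.3 km.
Leg D→E: central angle 1.6031 rad, distance 10225.1 km.
Total: 13045.2 + 12092.3 + 10454.3 + 10225.1 ≈ 45817 km.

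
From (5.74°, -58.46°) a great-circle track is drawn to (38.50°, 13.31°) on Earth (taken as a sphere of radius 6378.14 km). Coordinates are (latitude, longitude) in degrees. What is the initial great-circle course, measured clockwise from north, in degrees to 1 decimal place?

51.3°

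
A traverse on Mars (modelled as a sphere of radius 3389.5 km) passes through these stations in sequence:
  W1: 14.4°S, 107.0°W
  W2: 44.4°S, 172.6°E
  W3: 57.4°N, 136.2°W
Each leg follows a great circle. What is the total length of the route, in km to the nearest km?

Leg W1→W2: central angle 1.2772 rad, distance 4329.0 km.
Leg W2→W3: central angle 1.9265 rad, distance 6529.8 km.
Total: 4329.0 + 6529.8 ≈ 10859 km.

10859 km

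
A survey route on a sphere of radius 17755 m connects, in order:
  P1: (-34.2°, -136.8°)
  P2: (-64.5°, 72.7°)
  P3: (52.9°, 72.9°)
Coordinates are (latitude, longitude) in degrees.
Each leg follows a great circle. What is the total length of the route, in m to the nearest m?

Leg P1→P2: central angle 1.3721 rad, distance 24361.1 m.
Leg P2→P3: central angle 2.0490 rad, distance 36380.3 m.
Total: 24361.1 + 36380.3 ≈ 60741 m.

60741 m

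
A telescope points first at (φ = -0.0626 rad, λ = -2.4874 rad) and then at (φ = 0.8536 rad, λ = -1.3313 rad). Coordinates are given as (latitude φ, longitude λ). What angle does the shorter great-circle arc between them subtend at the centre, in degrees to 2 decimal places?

Let φ₁ = -0.0626 rad, φ₂ = 0.8536 rad, and Δλ = 1.1561 rad.
cos c = sin φ₁ sin φ₂ + cos φ₁ cos φ₂ cos Δλ = (-0.0626)(0.7537) + (0.9980)(0.6573)(0.4029) = 0.21716,
so c = arccos(0.21716) = 1.35190 rad.
So the angular separation is 77.46°.

77.46°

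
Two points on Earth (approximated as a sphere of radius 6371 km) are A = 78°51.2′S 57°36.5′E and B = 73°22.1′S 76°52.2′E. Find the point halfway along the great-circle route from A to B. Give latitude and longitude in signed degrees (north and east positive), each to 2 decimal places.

-76.29°, 69.12°

Central angle δ = 0.1240 rad. Interpolating on the sphere with fraction f = 0.5:
P = [sin((1−f)δ)·A + sin(fδ)·B] / sin δ = 0.5010·A + 0.5010·B in Cartesian coordinates,
giving P = (0.0845, 0.2214, -0.9715), i.e. latitude -76.29°, longitude 69.12°.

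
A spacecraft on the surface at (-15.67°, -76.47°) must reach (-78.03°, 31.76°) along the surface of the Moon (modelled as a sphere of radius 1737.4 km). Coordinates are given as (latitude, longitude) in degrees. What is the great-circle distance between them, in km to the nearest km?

In radians: φ₁ = -0.2735, φ₂ = -1.3619, Δλ = 108.230° = 1.8890 rad.
cos c = sin φ₁ sin φ₂ + cos φ₁ cos φ₂ cos Δλ = (-0.2701)(-0.9783) + (0.9628)(0.2074)(-0.3128) = 0.20175,
so c = arccos(0.20175) = 1.36765 rad.
Distance = R·c = 1737.4 × 1.3676 ≈ 2376 km.

2376 km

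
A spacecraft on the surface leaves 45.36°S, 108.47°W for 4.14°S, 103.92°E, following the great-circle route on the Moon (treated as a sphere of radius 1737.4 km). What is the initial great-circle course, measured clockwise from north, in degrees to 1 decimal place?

Δλ = -147.610° = -2.5763 rad.
y = sin Δλ · cos φ₂ = (-0.5357)(0.9974) = -0.5343
x = cos φ₁ sin φ₂ − sin φ₁ cos φ₂ cos Δλ = (0.7026)(-0.0722) − (-0.7115)(0.9974)(-0.8444) = -0.6500
θ = atan2(y, x) = -140.58°; adding 360° gives 219.4°.

219.4°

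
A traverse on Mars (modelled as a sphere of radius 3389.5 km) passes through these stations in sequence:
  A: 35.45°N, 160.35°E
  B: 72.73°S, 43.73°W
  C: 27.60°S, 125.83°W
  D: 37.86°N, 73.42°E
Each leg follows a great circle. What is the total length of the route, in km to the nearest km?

Leg A→B: central angle 2.4569 rad, distance 8327.8 km.
Leg B→C: central angle 1.0718 rad, distance 3632.8 km.
Leg C→D: central angle 2.8081 rad, distance 9517.9 km.
Total: 8327.8 + 3632.8 + 9517.9 ≈ 21478 km.

21478 km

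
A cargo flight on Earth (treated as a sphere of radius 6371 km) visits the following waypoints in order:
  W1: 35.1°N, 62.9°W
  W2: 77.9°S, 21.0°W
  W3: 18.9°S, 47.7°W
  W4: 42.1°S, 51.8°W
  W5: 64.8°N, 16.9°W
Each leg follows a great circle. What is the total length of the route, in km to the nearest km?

Leg W1→W2: central angle 2.0204 rad, distance 12871.8 km.
Leg W2→W3: central angle 1.0542 rad, distance 6716.5 km.
Leg W3→W4: central angle 0.4095 rad, distance 2608.6 km.
Leg W4→W5: central angle 1.9257 rad, distance 12268.8 km.
Total: 12871.8 + 6716.5 + 2608.6 + 12268.8 ≈ 34466 km.

34466 km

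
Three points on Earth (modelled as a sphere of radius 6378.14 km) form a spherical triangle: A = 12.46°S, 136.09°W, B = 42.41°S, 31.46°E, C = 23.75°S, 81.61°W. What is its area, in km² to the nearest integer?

Side lengths (central angles): a = 1.5640, b = 0.9196, c = 2.1633 rad; semiperimeter s = 2.3235.
By l'Huilier's theorem, tan(E/4) = √[tan(s/2) tan((s−a)/2) tan((s−b)/2) tan((s−c)/2)], giving spherical excess E = 0.9796 rad.
Area = E·R² = 0.9796 × (6378.14)² ≈ 39849716 km².

39849716 km²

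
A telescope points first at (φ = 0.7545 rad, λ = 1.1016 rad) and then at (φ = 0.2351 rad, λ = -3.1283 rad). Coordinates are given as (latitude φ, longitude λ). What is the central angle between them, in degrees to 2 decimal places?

Let φ₁ = 0.7545 rad, φ₂ = 0.2351 rad, and Δλ = 2.0533 rad.
Haversine: a = sin²(Δφ/2) + cos φ₁ cos φ₂ sin²(Δλ/2) = 0.0659 + (0.7286)(0.9725)(0.7320) = 0.58461.
Central angle c = 2·arcsin(√a) = 1.74083 rad.
So the angular separation is 99.74°.

99.74°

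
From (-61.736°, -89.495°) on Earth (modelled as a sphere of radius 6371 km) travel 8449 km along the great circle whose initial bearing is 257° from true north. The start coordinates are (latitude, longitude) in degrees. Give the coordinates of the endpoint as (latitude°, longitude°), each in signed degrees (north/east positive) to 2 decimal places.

-18.46°, 175.82°

Angular distance δ = d/R = 8449/6371 = 1.32617 rad; initial bearing θ = 4.4855 rad.
sin φ₂ = sin φ₁ cos δ + cos φ₁ sin δ cos θ = (-0.8808)(0.2422) + (0.4735)(0.9702)(-0.2250) = -0.3167, so φ₂ = -18.46°.
Δλ = atan2(sin θ sin δ cos φ₁, cos δ − sin φ₁ sin φ₂) = atan2(-0.4477, -0.0367) = -94.689°.
λ₂ = -89.495° − 94.689° = -184.18° → 175.82° after wrapping to (−180°, 180°].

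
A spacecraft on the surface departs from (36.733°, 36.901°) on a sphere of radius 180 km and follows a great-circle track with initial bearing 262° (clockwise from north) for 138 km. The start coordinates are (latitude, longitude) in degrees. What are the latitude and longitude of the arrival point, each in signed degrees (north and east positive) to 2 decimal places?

Angular distance δ = d/R = 138/180 = 0.76667 rad; initial bearing θ = 4.5728 rad.
sin φ₂ = sin φ₁ cos δ + cos φ₁ sin δ cos θ = (0.5981)(0.7202) + (0.8014)(0.6937)(-0.1392) = 0.3534, so φ₂ = 20.69°.
Δλ = atan2(sin θ sin δ cos φ₁, cos δ − sin φ₁ sin φ₂) = atan2(-0.5506, 0.5089) = -47.254°.
λ₂ = 36.901° − 47.254° = -10.35°.

20.69°, -10.35°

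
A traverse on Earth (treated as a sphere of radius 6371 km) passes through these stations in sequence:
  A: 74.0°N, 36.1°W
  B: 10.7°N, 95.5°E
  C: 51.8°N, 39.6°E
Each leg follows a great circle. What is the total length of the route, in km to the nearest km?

Leg A→B: central angle 1.5721 rad, distance 10016.1 km.
Leg B→C: central angle 1.0626 rad, distance 6770.0 km.
Total: 10016.1 + 6770.0 ≈ 16786 km.

16786 km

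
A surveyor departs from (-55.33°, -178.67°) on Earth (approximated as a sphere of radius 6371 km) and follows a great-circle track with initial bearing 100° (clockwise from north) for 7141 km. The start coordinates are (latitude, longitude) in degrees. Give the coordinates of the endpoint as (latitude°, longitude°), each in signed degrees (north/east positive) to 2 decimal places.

Angular distance δ = d/R = 7141/6371 = 1.12086 rad; initial bearing θ = 1.7453 rad.
sin φ₂ = sin φ₁ cos δ + cos φ₁ sin δ cos θ = (-0.8224)(0.4349) + (0.5688)(0.9005)(-0.1736) = -0.4466, so φ₂ = -26.53°.
Δλ = atan2(sin θ sin δ cos φ₁, cos δ − sin φ₁ sin φ₂) = atan2(0.5045, 0.0676) = 82.370°.
λ₂ = -178.670° + 82.370° = -96.30°.

-26.53°, -96.30°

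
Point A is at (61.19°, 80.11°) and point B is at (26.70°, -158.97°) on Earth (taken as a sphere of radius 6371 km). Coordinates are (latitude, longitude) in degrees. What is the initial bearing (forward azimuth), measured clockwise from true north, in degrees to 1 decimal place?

51.1°

With φ₁ = 1.0680, φ₂ = 0.4660, Δλ = 2.1105 rad, the forward-azimuth formula gives
θ = atan2( sin Δλ cos φ₂ , cos φ₁ sin φ₂ − sin φ₁ cos φ₂ cos Δλ ) = atan2(0.7664, 0.6188) = 51.08°.
So the initial bearing is 51.1°.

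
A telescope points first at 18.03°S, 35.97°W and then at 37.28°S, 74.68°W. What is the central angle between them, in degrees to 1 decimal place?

In radians: φ₁ = -0.3147, φ₂ = -0.6507, Δλ = -38.710° = -0.6756 rad.
cos c = sin φ₁ sin φ₂ + cos φ₁ cos φ₂ cos Δλ = (-0.3095)(-0.6057) + (0.9509)(0.7957)(0.7803) = 0.77788,
so c = arccos(0.77788) = 0.67952 rad.
So the angular separation is 38.9°.

38.9°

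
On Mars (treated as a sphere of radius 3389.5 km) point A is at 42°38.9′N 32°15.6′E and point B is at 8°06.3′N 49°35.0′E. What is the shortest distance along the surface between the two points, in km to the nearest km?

2233 km

In radians: φ₁ = 0.7444, φ₂ = 0.1415, Δλ = 17.323° = 0.3023 rad.
Haversine: a = sin²(Δφ/2) + cos φ₁ cos φ₂ sin²(Δλ/2) = 0.0882 + (0.7355)(0.9900)(0.0227) = 0.10467.
Central angle c = 2·arcsin(√a) = 0.65890 rad.
Distance = R·c = 3389.5 × 0.6589 ≈ 2233 km.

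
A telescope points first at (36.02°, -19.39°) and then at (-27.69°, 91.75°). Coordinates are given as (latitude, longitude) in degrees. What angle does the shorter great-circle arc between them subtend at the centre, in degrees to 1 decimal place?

122.1°

Let φ₁ = 0.6287 rad, φ₂ = -0.4833 rad, and Δλ = 1.9398 rad.
cos c = sin φ₁ sin φ₂ + cos φ₁ cos φ₂ cos Δλ = (0.5881)(-0.4647) + (0.8088)(0.8855)(-0.3606) = -0.53156,
so c = arccos(-0.53156) = 2.13123 rad.
So the angular separation is 122.1°.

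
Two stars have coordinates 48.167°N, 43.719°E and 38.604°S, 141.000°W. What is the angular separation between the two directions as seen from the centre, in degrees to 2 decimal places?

169.85°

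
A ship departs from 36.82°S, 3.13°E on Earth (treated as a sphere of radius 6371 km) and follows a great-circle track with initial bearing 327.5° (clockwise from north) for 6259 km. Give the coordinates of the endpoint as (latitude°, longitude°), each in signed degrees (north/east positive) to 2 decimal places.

13.24°, -24.20°

Angular distance δ = d/R = 6259/6371 = 0.98242 rad; initial bearing θ = 5.7160 rad.
sin φ₂ = sin φ₁ cos δ + cos φ₁ sin δ cos θ = (-0.5993)(0.5550) + (0.8005)(0.8318)(0.8434) = 0.2290, so φ₂ = 13.24°.
Δλ = atan2(sin θ sin δ cos φ₁, cos δ − sin φ₁ sin φ₂) = atan2(-0.3578, 0.6923) = -27.332°.
λ₂ = 3.130° − 27.332° = -24.20°.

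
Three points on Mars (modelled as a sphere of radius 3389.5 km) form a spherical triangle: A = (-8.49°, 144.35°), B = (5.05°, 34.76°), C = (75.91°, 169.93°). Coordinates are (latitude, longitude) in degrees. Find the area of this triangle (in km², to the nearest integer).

22228991 km²

Side lengths (central angles): a = 1.6575, b = 1.4967, c = 1.9212 rad; semiperimeter s = 2.5378.
By l'Huilier's theorem, tan(E/4) = √[tan(s/2) tan((s−a)/2) tan((s−b)/2) tan((s−c)/2)], giving spherical excess E = 1.9349 rad.
Area = E·R² = 1.9349 × (3389.5)² ≈ 22228991 km².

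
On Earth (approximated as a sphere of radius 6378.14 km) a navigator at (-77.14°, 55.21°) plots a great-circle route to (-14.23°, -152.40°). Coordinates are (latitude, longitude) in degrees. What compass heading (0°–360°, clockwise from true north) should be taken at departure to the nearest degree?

153°

With φ₁ = -1.3463, φ₂ = -0.2484, Δλ = 2.6597 rad, the forward-azimuth formula gives
θ = atan2( sin Δλ cos φ₂ , cos φ₁ sin φ₂ − sin φ₁ cos φ₂ cos Δλ ) = atan2(0.4492, -0.8921) = 153.27°.
So the initial bearing is 153°.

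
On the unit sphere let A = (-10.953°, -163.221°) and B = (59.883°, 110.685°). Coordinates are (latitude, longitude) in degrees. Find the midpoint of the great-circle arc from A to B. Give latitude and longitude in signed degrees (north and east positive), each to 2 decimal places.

Central angle δ = 1.7020 rad. Interpolating on the sphere with fraction f = 0.5:
P = [sin((1−f)δ)·A + sin(fδ)·B] / sin δ = 0.7584·A + 0.7584·B in Cartesian coordinates,
giving P = (-0.8474, 0.1411, 0.5119), i.e. latitude 30.79°, longitude 170.55°.

30.79°, 170.55°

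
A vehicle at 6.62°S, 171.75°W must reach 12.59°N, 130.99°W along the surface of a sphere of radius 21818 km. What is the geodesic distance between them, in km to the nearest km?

17072 km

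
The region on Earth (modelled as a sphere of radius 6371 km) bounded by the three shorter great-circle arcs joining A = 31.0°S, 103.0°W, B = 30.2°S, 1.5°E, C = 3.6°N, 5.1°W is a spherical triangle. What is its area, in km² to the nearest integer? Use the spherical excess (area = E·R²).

23560319 km²

Side lengths (central angles): a = 0.6001, b = 1.7213, c = 1.4971 rad; semiperimeter s = 1.9093.
By l'Huilier's theorem, tan(E/4) = √[tan(s/2) tan((s−a)/2) tan((s−b)/2) tan((s−c)/2)], giving spherical excess E = 0.5805 rad.
Area = E·R² = 0.5805 × (6371)² ≈ 23560319 km².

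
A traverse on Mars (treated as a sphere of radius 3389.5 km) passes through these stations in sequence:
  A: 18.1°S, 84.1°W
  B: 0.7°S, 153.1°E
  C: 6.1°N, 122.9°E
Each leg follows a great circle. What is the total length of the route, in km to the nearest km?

Leg A→B: central angle 2.1072 rad, distance 7142.4 km.
Leg B→C: central angle 0.5394 rad, distance 1828.3 km.
Total: 7142.4 + 1828.3 ≈ 8971 km.

8971 km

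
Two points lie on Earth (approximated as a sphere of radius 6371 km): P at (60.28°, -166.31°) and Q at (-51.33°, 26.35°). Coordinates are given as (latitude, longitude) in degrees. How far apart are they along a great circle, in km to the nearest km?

Let φ₁ = 1.0521 rad, φ₂ = -0.8959 rad, and Δλ = -2.9206 rad.
cos c = sin φ₁ sin φ₂ + cos φ₁ cos φ₂ cos Δλ = (0.8685)(-0.7808) + (0.4958)(0.6248)(-0.9757) = -0.98029,
so c = arccos(-0.98029) = 2.94274 rad.
Distance = R·c = 6371 × 2.9427 ≈ 18748 km.

18748 km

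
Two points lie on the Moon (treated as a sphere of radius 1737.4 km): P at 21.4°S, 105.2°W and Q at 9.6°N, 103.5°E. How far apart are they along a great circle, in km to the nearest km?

4549 km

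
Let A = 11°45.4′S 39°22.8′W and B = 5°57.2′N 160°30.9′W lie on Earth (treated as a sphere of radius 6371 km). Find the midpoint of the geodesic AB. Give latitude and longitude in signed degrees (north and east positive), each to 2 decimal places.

Central angle δ = 2.1231 rad. Interpolating on the sphere with fraction f = 0.5:
P = [sin((1−f)δ)·A + sin(fδ)·B] / sin δ = 1.0256·A + 1.0256·B in Cartesian coordinates,
giving P = (-0.1855, -0.9773, -0.1026), i.e. latitude -5.89°, longitude -100.75°.

-5.89°, -100.75°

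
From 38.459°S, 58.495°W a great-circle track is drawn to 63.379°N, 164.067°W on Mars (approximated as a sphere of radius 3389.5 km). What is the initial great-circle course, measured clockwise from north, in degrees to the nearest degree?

Δλ = -105.572° = -1.8426 rad.
y = sin Δλ · cos φ₂ = (-0.9633)(0.4481) = -0.4316
x = cos φ₁ sin φ₂ − sin φ₁ cos φ₂ cos Δλ = (0.7831)(0.8940) − (-0.6220)(0.4481)(-0.2684) = 0.6252
θ = atan2(y, x) = -34.62°; adding 360° gives 325°.

325°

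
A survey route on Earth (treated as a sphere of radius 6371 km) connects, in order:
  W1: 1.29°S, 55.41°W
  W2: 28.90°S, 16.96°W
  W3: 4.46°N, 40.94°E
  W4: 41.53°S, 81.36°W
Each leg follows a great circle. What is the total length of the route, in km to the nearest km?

Leg W1→W2: central angle 0.8005 rad, distance 5100.2 km.
Leg W2→W3: central angle 1.1305 rad, distance 7202.3 km.
Leg W3→W4: central angle 2.0380 rad, distance 12983.9 km.
Total: 5100.2 + 7202.3 + 12983.9 ≈ 25286 km.

25286 km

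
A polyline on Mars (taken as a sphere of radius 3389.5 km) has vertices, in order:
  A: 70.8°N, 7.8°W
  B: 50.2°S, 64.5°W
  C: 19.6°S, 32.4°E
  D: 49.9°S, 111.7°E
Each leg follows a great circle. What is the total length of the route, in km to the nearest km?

Leg A→B: central angle 2.2268 rad, distance 7547.8 km.
Leg B→C: central angle 1.3844 rad, distance 4692.6 km.
Leg C→D: central angle 1.1926 rad, distance 4042.3 km.
Total: 7547.8 + 4692.6 + 4042.3 ≈ 16283 km.

16283 km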